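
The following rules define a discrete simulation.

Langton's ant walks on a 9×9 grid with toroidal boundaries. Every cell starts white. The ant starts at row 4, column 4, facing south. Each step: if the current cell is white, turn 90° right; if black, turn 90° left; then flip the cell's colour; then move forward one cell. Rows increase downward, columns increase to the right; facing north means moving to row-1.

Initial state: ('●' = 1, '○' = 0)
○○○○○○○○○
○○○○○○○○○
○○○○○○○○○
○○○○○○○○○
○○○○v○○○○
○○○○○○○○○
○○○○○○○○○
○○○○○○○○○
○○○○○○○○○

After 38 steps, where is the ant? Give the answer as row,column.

1,5

[0] ○○○○○○○○○
○○○○○○○○○
○○○○○○○○○
○○○○○○○○○
○○○○v○○○○
○○○○○○○○○
○○○○○○○○○
○○○○○○○○○
○○○○○○○○○
[1] ○○○○○○○○○
○○○○○○○○○
○○○○○○○○○
○○○○○○○○○
○○○<●○○○○
○○○○○○○○○
○○○○○○○○○
○○○○○○○○○
○○○○○○○○○
[2] ○○○○○○○○○
○○○○○○○○○
○○○○○○○○○
○○○^○○○○○
○○○●●○○○○
○○○○○○○○○
○○○○○○○○○
○○○○○○○○○
○○○○○○○○○
[3] ○○○○○○○○○
○○○○○○○○○
○○○○○○○○○
○○○●>○○○○
○○○●●○○○○
○○○○○○○○○
○○○○○○○○○
○○○○○○○○○
○○○○○○○○○
[4] ○○○○○○○○○
○○○○○○○○○
○○○○○○○○○
○○○●●○○○○
○○○●v○○○○
○○○○○○○○○
○○○○○○○○○
○○○○○○○○○
○○○○○○○○○
[5] ○○○○○○○○○
○○○○○○○○○
○○○○○○○○○
○○○●●○○○○
○○○●○>○○○
○○○○○○○○○
○○○○○○○○○
○○○○○○○○○
○○○○○○○○○
[6] ○○○○○○○○○
○○○○○○○○○
○○○○○○○○○
○○○●●○○○○
○○○●○●○○○
○○○○○v○○○
○○○○○○○○○
○○○○○○○○○
○○○○○○○○○
[7] ○○○○○○○○○
○○○○○○○○○
○○○○○○○○○
○○○●●○○○○
○○○●○●○○○
○○○○<●○○○
○○○○○○○○○
○○○○○○○○○
○○○○○○○○○
[8] ○○○○○○○○○
○○○○○○○○○
○○○○○○○○○
○○○●●○○○○
○○○●^●○○○
○○○○●●○○○
○○○○○○○○○
○○○○○○○○○
○○○○○○○○○
[9] ○○○○○○○○○
○○○○○○○○○
○○○○○○○○○
○○○●●○○○○
○○○●●>○○○
○○○○●●○○○
○○○○○○○○○
○○○○○○○○○
○○○○○○○○○
[10] ○○○○○○○○○
○○○○○○○○○
○○○○○○○○○
○○○●●^○○○
○○○●●○○○○
○○○○●●○○○
○○○○○○○○○
○○○○○○○○○
○○○○○○○○○
[11] ○○○○○○○○○
○○○○○○○○○
○○○○○○○○○
○○○●●●>○○
○○○●●○○○○
○○○○●●○○○
○○○○○○○○○
○○○○○○○○○
○○○○○○○○○
[12] ○○○○○○○○○
○○○○○○○○○
○○○○○○○○○
○○○●●●●○○
○○○●●○v○○
○○○○●●○○○
○○○○○○○○○
○○○○○○○○○
○○○○○○○○○
[13] ○○○○○○○○○
○○○○○○○○○
○○○○○○○○○
○○○●●●●○○
○○○●●<●○○
○○○○●●○○○
○○○○○○○○○
○○○○○○○○○
○○○○○○○○○
[14] ○○○○○○○○○
○○○○○○○○○
○○○○○○○○○
○○○●●^●○○
○○○●●●●○○
○○○○●●○○○
○○○○○○○○○
○○○○○○○○○
○○○○○○○○○
[15] ○○○○○○○○○
○○○○○○○○○
○○○○○○○○○
○○○●<○●○○
○○○●●●●○○
○○○○●●○○○
○○○○○○○○○
○○○○○○○○○
○○○○○○○○○
[16] ○○○○○○○○○
○○○○○○○○○
○○○○○○○○○
○○○●○○●○○
○○○●v●●○○
○○○○●●○○○
○○○○○○○○○
○○○○○○○○○
○○○○○○○○○
[17] ○○○○○○○○○
○○○○○○○○○
○○○○○○○○○
○○○●○○●○○
○○○●○>●○○
○○○○●●○○○
○○○○○○○○○
○○○○○○○○○
○○○○○○○○○
[18] ○○○○○○○○○
○○○○○○○○○
○○○○○○○○○
○○○●○^●○○
○○○●○○●○○
○○○○●●○○○
○○○○○○○○○
○○○○○○○○○
○○○○○○○○○
[19] ○○○○○○○○○
○○○○○○○○○
○○○○○○○○○
○○○●○●>○○
○○○●○○●○○
○○○○●●○○○
○○○○○○○○○
○○○○○○○○○
○○○○○○○○○
[20] ○○○○○○○○○
○○○○○○○○○
○○○○○○^○○
○○○●○●○○○
○○○●○○●○○
○○○○●●○○○
○○○○○○○○○
○○○○○○○○○
○○○○○○○○○
[21] ○○○○○○○○○
○○○○○○○○○
○○○○○○●>○
○○○●○●○○○
○○○●○○●○○
○○○○●●○○○
○○○○○○○○○
○○○○○○○○○
○○○○○○○○○
[22] ○○○○○○○○○
○○○○○○○○○
○○○○○○●●○
○○○●○●○v○
○○○●○○●○○
○○○○●●○○○
○○○○○○○○○
○○○○○○○○○
○○○○○○○○○
[23] ○○○○○○○○○
○○○○○○○○○
○○○○○○●●○
○○○●○●<●○
○○○●○○●○○
○○○○●●○○○
○○○○○○○○○
○○○○○○○○○
○○○○○○○○○
[24] ○○○○○○○○○
○○○○○○○○○
○○○○○○^●○
○○○●○●●●○
○○○●○○●○○
○○○○●●○○○
○○○○○○○○○
○○○○○○○○○
○○○○○○○○○
[25] ○○○○○○○○○
○○○○○○○○○
○○○○○<○●○
○○○●○●●●○
○○○●○○●○○
○○○○●●○○○
○○○○○○○○○
○○○○○○○○○
○○○○○○○○○
[26] ○○○○○○○○○
○○○○○^○○○
○○○○○●○●○
○○○●○●●●○
○○○●○○●○○
○○○○●●○○○
○○○○○○○○○
○○○○○○○○○
○○○○○○○○○
[27] ○○○○○○○○○
○○○○○●>○○
○○○○○●○●○
○○○●○●●●○
○○○●○○●○○
○○○○●●○○○
○○○○○○○○○
○○○○○○○○○
○○○○○○○○○
[28] ○○○○○○○○○
○○○○○●●○○
○○○○○●v●○
○○○●○●●●○
○○○●○○●○○
○○○○●●○○○
○○○○○○○○○
○○○○○○○○○
○○○○○○○○○
[29] ○○○○○○○○○
○○○○○●●○○
○○○○○<●●○
○○○●○●●●○
○○○●○○●○○
○○○○●●○○○
○○○○○○○○○
○○○○○○○○○
○○○○○○○○○
[30] ○○○○○○○○○
○○○○○●●○○
○○○○○○●●○
○○○●○v●●○
○○○●○○●○○
○○○○●●○○○
○○○○○○○○○
○○○○○○○○○
○○○○○○○○○
[31] ○○○○○○○○○
○○○○○●●○○
○○○○○○●●○
○○○●○○>●○
○○○●○○●○○
○○○○●●○○○
○○○○○○○○○
○○○○○○○○○
○○○○○○○○○
[32] ○○○○○○○○○
○○○○○●●○○
○○○○○○^●○
○○○●○○○●○
○○○●○○●○○
○○○○●●○○○
○○○○○○○○○
○○○○○○○○○
○○○○○○○○○
[33] ○○○○○○○○○
○○○○○●●○○
○○○○○<○●○
○○○●○○○●○
○○○●○○●○○
○○○○●●○○○
○○○○○○○○○
○○○○○○○○○
○○○○○○○○○
[34] ○○○○○○○○○
○○○○○^●○○
○○○○○●○●○
○○○●○○○●○
○○○●○○●○○
○○○○●●○○○
○○○○○○○○○
○○○○○○○○○
○○○○○○○○○
[35] ○○○○○○○○○
○○○○<○●○○
○○○○○●○●○
○○○●○○○●○
○○○●○○●○○
○○○○●●○○○
○○○○○○○○○
○○○○○○○○○
○○○○○○○○○
[36] ○○○○^○○○○
○○○○●○●○○
○○○○○●○●○
○○○●○○○●○
○○○●○○●○○
○○○○●●○○○
○○○○○○○○○
○○○○○○○○○
○○○○○○○○○
[37] ○○○○●>○○○
○○○○●○●○○
○○○○○●○●○
○○○●○○○●○
○○○●○○●○○
○○○○●●○○○
○○○○○○○○○
○○○○○○○○○
○○○○○○○○○
[38] ○○○○●●○○○
○○○○●v●○○
○○○○○●○●○
○○○●○○○●○
○○○●○○●○○
○○○○●●○○○
○○○○○○○○○
○○○○○○○○○
○○○○○○○○○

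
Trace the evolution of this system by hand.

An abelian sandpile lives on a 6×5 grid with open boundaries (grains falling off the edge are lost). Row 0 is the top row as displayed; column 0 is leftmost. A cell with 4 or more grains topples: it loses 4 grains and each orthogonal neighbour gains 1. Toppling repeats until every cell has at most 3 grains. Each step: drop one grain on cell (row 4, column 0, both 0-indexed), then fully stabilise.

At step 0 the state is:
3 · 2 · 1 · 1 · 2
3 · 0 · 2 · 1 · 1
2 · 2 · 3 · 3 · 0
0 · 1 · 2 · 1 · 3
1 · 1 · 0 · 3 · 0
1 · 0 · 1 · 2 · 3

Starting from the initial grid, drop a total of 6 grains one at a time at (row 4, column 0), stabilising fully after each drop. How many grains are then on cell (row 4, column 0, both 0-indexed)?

step 0: 3 · 2 · 1 · 1 · 2
3 · 0 · 2 · 1 · 1
2 · 2 · 3 · 3 · 0
0 · 1 · 2 · 1 · 3
1 · 1 · 0 · 3 · 0
1 · 0 · 1 · 2 · 3
step 1: 3 · 2 · 1 · 1 · 2
3 · 0 · 2 · 1 · 1
2 · 2 · 3 · 3 · 0
0 · 1 · 2 · 1 · 3
2 · 1 · 0 · 3 · 0
1 · 0 · 1 · 2 · 3
step 2: 3 · 2 · 1 · 1 · 2
3 · 0 · 2 · 1 · 1
2 · 2 · 3 · 3 · 0
0 · 1 · 2 · 1 · 3
3 · 1 · 0 · 3 · 0
1 · 0 · 1 · 2 · 3
step 3: 3 · 2 · 1 · 1 · 2
3 · 0 · 2 · 1 · 1
2 · 2 · 3 · 3 · 0
1 · 1 · 2 · 1 · 3
0 · 2 · 0 · 3 · 0
2 · 0 · 1 · 2 · 3
step 4: 3 · 2 · 1 · 1 · 2
3 · 0 · 2 · 1 · 1
2 · 2 · 3 · 3 · 0
1 · 1 · 2 · 1 · 3
1 · 2 · 0 · 3 · 0
2 · 0 · 1 · 2 · 3
step 5: 3 · 2 · 1 · 1 · 2
3 · 0 · 2 · 1 · 1
2 · 2 · 3 · 3 · 0
1 · 1 · 2 · 1 · 3
2 · 2 · 0 · 3 · 0
2 · 0 · 1 · 2 · 3
step 6: 3 · 2 · 1 · 1 · 2
3 · 0 · 2 · 1 · 1
2 · 2 · 3 · 3 · 0
1 · 1 · 2 · 1 · 3
3 · 2 · 0 · 3 · 0
2 · 0 · 1 · 2 · 3

3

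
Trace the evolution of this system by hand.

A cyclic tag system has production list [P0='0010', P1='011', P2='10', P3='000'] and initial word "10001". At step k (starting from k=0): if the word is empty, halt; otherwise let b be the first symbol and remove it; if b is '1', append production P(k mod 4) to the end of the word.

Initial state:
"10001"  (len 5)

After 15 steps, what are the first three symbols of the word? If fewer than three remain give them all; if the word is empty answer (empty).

k=0  "10001"  (len 5)
k=1  "00010010"  (len 8)
k=2  "0010010"  (len 7)
k=3  "010010"  (len 6)
k=4  "10010"  (len 5)
k=5  "00100010"  (len 8)
k=6  "0100010"  (len 7)
k=7  "100010"  (len 6)
k=8  "00010000"  (len 8)
k=9  "0010000"  (len 7)
k=10  "010000"  (len 6)
k=11  "10000"  (len 5)
k=12  "0000000"  (len 7)
k=13  "000000"  (len 6)
k=14  "00000"  (len 5)
k=15  "0000"  (len 4)

000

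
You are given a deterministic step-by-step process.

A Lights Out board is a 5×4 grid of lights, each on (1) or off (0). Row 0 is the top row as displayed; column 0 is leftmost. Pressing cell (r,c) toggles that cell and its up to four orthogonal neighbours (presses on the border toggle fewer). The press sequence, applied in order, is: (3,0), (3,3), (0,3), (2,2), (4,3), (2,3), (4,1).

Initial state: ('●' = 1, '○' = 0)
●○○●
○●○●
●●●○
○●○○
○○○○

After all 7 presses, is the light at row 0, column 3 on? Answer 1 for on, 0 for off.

0) ●○○●
○●○●
●●●○
○●○○
○○○○
1) ●○○●
○●○●
○●●○
●○○○
●○○○
2) ●○○●
○●○●
○●●●
●○●●
●○○●
3) ●○●○
○●○○
○●●●
●○●●
●○○●
4) ●○●○
○●●○
○○○○
●○○●
●○○●
5) ●○●○
○●●○
○○○○
●○○○
●○●○
6) ●○●○
○●●●
○○●●
●○○●
●○●○
7) ●○●○
○●●●
○○●●
●●○●
○●○○

0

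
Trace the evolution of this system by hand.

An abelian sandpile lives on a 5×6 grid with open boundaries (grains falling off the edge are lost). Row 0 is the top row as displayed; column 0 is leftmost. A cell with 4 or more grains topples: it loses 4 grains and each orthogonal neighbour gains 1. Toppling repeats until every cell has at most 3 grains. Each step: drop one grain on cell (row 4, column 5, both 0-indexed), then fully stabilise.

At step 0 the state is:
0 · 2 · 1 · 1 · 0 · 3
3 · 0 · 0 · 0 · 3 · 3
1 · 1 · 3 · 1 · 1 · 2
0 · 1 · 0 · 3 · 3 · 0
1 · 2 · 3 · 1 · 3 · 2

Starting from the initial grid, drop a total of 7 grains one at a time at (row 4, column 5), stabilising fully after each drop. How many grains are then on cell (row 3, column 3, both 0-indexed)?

0

k=0  0 · 2 · 1 · 1 · 0 · 3
3 · 0 · 0 · 0 · 3 · 3
1 · 1 · 3 · 1 · 1 · 2
0 · 1 · 0 · 3 · 3 · 0
1 · 2 · 3 · 1 · 3 · 2
k=1  0 · 2 · 1 · 1 · 0 · 3
3 · 0 · 0 · 0 · 3 · 3
1 · 1 · 3 · 1 · 1 · 2
0 · 1 · 0 · 3 · 3 · 0
1 · 2 · 3 · 1 · 3 · 3
k=2  0 · 2 · 1 · 1 · 0 · 3
3 · 0 · 0 · 0 · 3 · 3
1 · 1 · 3 · 2 · 2 · 2
0 · 1 · 1 · 0 · 1 · 2
1 · 2 · 3 · 3 · 1 · 1
k=3  0 · 2 · 1 · 1 · 0 · 3
3 · 0 · 0 · 0 · 3 · 3
1 · 1 · 3 · 2 · 2 · 2
0 · 1 · 1 · 0 · 1 · 2
1 · 2 · 3 · 3 · 1 · 2
k=4  0 · 2 · 1 · 1 · 0 · 3
3 · 0 · 0 · 0 · 3 · 3
1 · 1 · 3 · 2 · 2 · 2
0 · 1 · 1 · 0 · 1 · 2
1 · 2 · 3 · 3 · 1 · 3
k=5  0 · 2 · 1 · 1 · 0 · 3
3 · 0 · 0 · 0 · 3 · 3
1 · 1 · 3 · 2 · 2 · 2
0 · 1 · 1 · 0 · 1 · 3
1 · 2 · 3 · 3 · 2 · 0
k=6  0 · 2 · 1 · 1 · 0 · 3
3 · 0 · 0 · 0 · 3 · 3
1 · 1 · 3 · 2 · 2 · 2
0 · 1 · 1 · 0 · 1 · 3
1 · 2 · 3 · 3 · 2 · 1
k=7  0 · 2 · 1 · 1 · 0 · 3
3 · 0 · 0 · 0 · 3 · 3
1 · 1 · 3 · 2 · 2 · 2
0 · 1 · 1 · 0 · 1 · 3
1 · 2 · 3 · 3 · 2 · 2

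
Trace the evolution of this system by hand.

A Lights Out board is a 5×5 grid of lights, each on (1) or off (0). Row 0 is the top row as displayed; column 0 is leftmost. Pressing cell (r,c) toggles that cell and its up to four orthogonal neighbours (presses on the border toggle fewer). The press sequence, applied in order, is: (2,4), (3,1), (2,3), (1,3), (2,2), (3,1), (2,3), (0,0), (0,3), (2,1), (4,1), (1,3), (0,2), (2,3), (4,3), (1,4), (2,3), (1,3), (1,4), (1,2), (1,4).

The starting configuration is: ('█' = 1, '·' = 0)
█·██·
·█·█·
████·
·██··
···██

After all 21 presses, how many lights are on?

0) █·██·
·█·█·
████·
·██··
···██
1) █·██·
·█·██
███·█
·██·█
···██
2) █·██·
·█·██
█·█·█
█···█
·█·██
3) █·██·
·█··█
█··█·
█··██
·█·██
4) █·█··
·███·
█····
█··██
·█·██
5) █·█··
·█·█·
████·
█·███
·█·██
6) █·█··
·█·█·
█·██·
·█·██
···██
7) █·█··
·█···
█···█
·█··█
···██
8) ·██··
██···
█···█
·█··█
···██
9) ·█·██
██·█·
█···█
·█··█
···██
10) ·█·██
█··█·
·██·█
····█
···██
11) ·█·██
█··█·
·██·█
·█··█
█████
12) ·█··█
█·█·█
·████
·█··█
█████
13) ··███
█···█
·████
·█··█
█████
14) ··███
█··██
·█···
·█·██
█████
15) ··███
█··██
·█···
·█··█
██···
16) ··██·
█····
·█··█
·█··█
██···
17) ··██·
█··█·
·███·
·█·██
██···
18) ··█··
█·█·█
·██··
·█·██
██···
19) ··█·█
█·██·
·██·█
·█·██
██···
20) ····█
██···
·█··█
·█·██
██···
21) ·····
██·██
·█···
·█·██
██···

10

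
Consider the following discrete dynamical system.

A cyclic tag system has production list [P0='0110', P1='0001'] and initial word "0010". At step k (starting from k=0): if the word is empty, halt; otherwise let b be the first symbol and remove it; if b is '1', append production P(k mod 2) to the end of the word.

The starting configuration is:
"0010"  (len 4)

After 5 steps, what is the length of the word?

step 0: "0010"  (len 4)
step 1: "010"  (len 3)
step 2: "10"  (len 2)
step 3: "00110"  (len 5)
step 4: "0110"  (len 4)
step 5: "110"  (len 3)

3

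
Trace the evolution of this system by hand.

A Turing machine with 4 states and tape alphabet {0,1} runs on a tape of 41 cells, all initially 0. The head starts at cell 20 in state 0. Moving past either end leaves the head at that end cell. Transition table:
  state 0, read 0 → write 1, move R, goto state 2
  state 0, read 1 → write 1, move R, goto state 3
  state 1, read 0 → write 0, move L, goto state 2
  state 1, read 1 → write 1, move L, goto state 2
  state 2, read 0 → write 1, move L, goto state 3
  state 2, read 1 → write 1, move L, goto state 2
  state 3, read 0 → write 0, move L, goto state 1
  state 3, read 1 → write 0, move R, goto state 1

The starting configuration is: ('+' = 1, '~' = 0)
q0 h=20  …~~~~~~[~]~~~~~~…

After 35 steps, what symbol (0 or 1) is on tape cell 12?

0

k=0  q0 h=20  …~~~~~~[~]~~~~~~…
k=1  q2 h=21  …~~~~~+[~]~~~~~~…
k=2  q3 h=20  …~~~~~~[+]+~~~~~…
k=3  q1 h=21  …~~~~~~[+]~~~~~~…
k=4  q2 h=20  …~~~~~~[~]+~~~~~…
k=5  q3 h=19  …~~~~~~[~]++~~~~…
k=6  q1 h=18  …~~~~~~[~]~++~~~…
k=7  q2 h=17  …~~~~~~[~]~~++~~…
k=8  q3 h=16  …~~~~~~[~]+~~++~…
k=9  q1 h=15  …~~~~~~[~]~+~~++…
k=10  q2 h=14  …~~~~~~[~]~~+~~+…
k=11  q3 h=13  …~~~~~~[~]+~~+~~…
k=12  q1 h=12  …~~~~~~[~]~+~~+~…
k=13  q2 h=11  …~~~~~~[~]~~+~~+…
k=14  q3 h=10  …~~~~~~[~]+~~+~~…
k=15  q1 h= 9  …~~~~~~[~]~+~~+~…
k=16  q2 h= 8  …~~~~~~[~]~~+~~+…
k=17  q3 h= 7  …~~~~~~[~]+~~+~~…
k=18  q1 h= 6  |~~~~~~[~]~+~~+~…
k=19  q2 h= 5  |~~~~~[~]~~+~~+…
k=20  q3 h= 4  |~~~~[~]+~~+~~…
k=21  q1 h= 3  |~~~[~]~+~~+~…
k=22  q2 h= 2  |~~[~]~~+~~+…
k=23  q3 h= 1  |~[~]+~~+~~…
k=24  q1 h= 0  |[~]~+~~+~…
k=25  q2 h= 0  |[~]~+~~+~…
k=26  q3 h= 0  |[+]~+~~+~…
k=27  q1 h= 1  |~[~]+~~+~~…
k=28  q2 h= 0  |[~]~+~~+~…
k=29  q3 h= 0  |[+]~+~~+~…
k=30  q1 h= 1  |~[~]+~~+~~…
k=31  q2 h= 0  |[~]~+~~+~…
k=32  q3 h= 0  |[+]~+~~+~…
k=33  q1 h= 1  |~[~]+~~+~~…
k=34  q2 h= 0  |[~]~+~~+~…
k=35  q3 h= 0  |[+]~+~~+~…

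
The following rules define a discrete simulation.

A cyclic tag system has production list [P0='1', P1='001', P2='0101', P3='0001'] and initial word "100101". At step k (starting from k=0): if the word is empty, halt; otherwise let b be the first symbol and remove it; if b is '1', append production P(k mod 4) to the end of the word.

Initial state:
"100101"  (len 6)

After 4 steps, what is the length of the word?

0) "100101"  (len 6)
1) "001011"  (len 6)
2) "01011"  (len 5)
3) "1011"  (len 4)
4) "0110001"  (len 7)

7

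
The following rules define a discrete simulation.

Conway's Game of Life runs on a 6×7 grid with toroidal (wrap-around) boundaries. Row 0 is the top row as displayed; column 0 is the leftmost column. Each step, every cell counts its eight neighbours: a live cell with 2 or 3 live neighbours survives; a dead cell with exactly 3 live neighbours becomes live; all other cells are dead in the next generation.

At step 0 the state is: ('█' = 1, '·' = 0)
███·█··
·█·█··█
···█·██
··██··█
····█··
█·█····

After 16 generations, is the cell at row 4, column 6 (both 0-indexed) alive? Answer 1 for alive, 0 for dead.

0

gen 0: ███·█··
·█·█··█
···█·██
··██··█
····█··
█·█····
gen 1: ······█
·█·█··█
···█·██
··██··█
·██····
█·█····
gen 2: ·██···█
··█·█·█
···█·██
██·████
█······
█·█····
gen 3: ··█··██
·██·█·█
·█·····
·███···
··████·
█·█···█
gen 4: ··█····
·███··█
·······
·█·····
█···███
█·█····
gen 5: █······
·███···
██·····
█····██
█····██
█··█·█·
gen 6: █··██·█
··█····
·······
·····█·
·█·····
██··██·
gen 7: █·███·█
···█···
·······
·······
██··███
·█████·
gen 8: █·····█
··███··
·······
█····██
██····█
·······
gen 9: ···█···
···█···
···████
·█···█·
·█···█·
·█·····
gen 10: ··█····
··██·█·
··██·██
█·█····
███····
··█····
gen 11: ·██····
·█···██
·····██
█······
█·██···
··██···
gen 12: ██·█···
·██··██
·····█·
██·····
··██···
·······
gen 13: ██····█
·██·███
··█··█·
·██····
·██····
·█·█···
gen 14: ···██·█
··███··
█···███
···█···
█··█···
·······
gen 15: ··█·██·
█·█····
··█··██
█··█·█·
·······
···██··
gen 16: ·██·██·
··█·█··
█·████·
····██·
···█···
···███·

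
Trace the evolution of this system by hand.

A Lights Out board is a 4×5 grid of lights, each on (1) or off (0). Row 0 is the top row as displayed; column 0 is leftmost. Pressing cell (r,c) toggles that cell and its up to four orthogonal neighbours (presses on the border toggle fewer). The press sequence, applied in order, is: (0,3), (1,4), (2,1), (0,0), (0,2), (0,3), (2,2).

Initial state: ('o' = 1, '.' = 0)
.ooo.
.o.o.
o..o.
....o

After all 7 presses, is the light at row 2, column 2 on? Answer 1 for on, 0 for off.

k=0  .ooo.
.o.o.
o..o.
....o
k=1  .o..o
.o...
o..o.
....o
k=2  .o...
.o.oo
o..oo
....o
k=3  .o...
...oo
.oooo
.o..o
k=4  o....
o..oo
.oooo
.o..o
k=5  oooo.
o.ooo
.oooo
.o..o
k=6  oo..o
o.o.o
.oooo
.o..o
k=7  oo..o
o...o
....o
.oo.o

0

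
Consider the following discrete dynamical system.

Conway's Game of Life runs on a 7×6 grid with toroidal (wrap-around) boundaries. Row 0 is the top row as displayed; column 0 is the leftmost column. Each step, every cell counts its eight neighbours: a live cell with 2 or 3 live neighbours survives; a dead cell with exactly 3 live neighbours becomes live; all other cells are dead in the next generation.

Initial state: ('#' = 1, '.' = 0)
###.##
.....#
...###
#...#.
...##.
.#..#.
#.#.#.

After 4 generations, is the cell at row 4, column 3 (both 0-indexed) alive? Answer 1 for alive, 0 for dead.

0

step 0: ###.##
.....#
...###
#...#.
...##.
.#..#.
#.#.#.
step 1: ..#.#.
.##...
#..#..
......
...##.
.##.#.
..#.#.
step 2: ..#...
.##...
.##...
...##.
..###.
.##.##
..#.##
step 3: ..#...
...#..
.#....
.#..#.
.#....
##....
#.#.##
step 4: .##.##
..#...
..#...
###...
.##...
..#...
#.##.#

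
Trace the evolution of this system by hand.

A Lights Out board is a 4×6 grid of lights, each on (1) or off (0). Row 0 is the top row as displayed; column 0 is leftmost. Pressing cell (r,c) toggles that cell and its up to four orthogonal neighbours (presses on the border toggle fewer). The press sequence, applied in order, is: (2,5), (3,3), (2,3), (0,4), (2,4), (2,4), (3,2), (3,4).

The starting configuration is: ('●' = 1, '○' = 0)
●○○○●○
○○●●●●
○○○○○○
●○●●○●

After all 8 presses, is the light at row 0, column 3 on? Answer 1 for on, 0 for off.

1

gen 0: ●○○○●○
○○●●●●
○○○○○○
●○●●○●
gen 1: ●○○○●○
○○●●●○
○○○○●●
●○●●○○
gen 2: ●○○○●○
○○●●●○
○○○●●●
●○○○●○
gen 3: ●○○○●○
○○●○●○
○○●○○●
●○○●●○
gen 4: ●○○●○●
○○●○○○
○○●○○●
●○○●●○
gen 5: ●○○●○●
○○●○●○
○○●●●○
●○○●○○
gen 6: ●○○●○●
○○●○○○
○○●○○●
●○○●●○
gen 7: ●○○●○●
○○●○○○
○○○○○●
●●●○●○
gen 8: ●○○●○●
○○●○○○
○○○○●●
●●●●○●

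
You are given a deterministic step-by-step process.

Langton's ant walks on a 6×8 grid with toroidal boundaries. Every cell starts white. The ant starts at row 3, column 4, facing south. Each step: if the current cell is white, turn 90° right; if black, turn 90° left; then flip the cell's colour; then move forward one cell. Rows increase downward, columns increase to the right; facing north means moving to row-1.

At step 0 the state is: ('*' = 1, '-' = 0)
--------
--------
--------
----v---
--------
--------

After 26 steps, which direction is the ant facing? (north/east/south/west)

0) --------
--------
--------
----v---
--------
--------
1) --------
--------
--------
---<*---
--------
--------
2) --------
--------
---^----
---**---
--------
--------
3) --------
--------
---*>---
---**---
--------
--------
4) --------
--------
---**---
---*v---
--------
--------
5) --------
--------
---**---
---*->--
--------
--------
6) --------
--------
---**---
---*-*--
-----v--
--------
7) --------
--------
---**---
---*-*--
----<*--
--------
8) --------
--------
---**---
---*^*--
----**--
--------
9) --------
--------
---**---
---**>--
----**--
--------
10) --------
--------
---**^--
---**---
----**--
--------
11) --------
--------
---***>-
---**---
----**--
--------
12) --------
--------
---****-
---**-v-
----**--
--------
13) --------
--------
---****-
---**<*-
----**--
--------
14) --------
--------
---**^*-
---****-
----**--
--------
15) --------
--------
---*<-*-
---****-
----**--
--------
16) --------
--------
---*--*-
---*v**-
----**--
--------
17) --------
--------
---*--*-
---*->*-
----**--
--------
18) --------
--------
---*-^*-
---*--*-
----**--
--------
19) --------
--------
---*-*>-
---*--*-
----**--
--------
20) --------
------^-
---*-*--
---*--*-
----**--
--------
21) --------
------*>
---*-*--
---*--*-
----**--
--------
22) --------
------**
---*-*-v
---*--*-
----**--
--------
23) --------
------**
---*-*<*
---*--*-
----**--
--------
24) --------
------^*
---*-***
---*--*-
----**--
--------
25) --------
-----<-*
---*-***
---*--*-
----**--
--------
26) -----^--
-----*-*
---*-***
---*--*-
----**--
--------

north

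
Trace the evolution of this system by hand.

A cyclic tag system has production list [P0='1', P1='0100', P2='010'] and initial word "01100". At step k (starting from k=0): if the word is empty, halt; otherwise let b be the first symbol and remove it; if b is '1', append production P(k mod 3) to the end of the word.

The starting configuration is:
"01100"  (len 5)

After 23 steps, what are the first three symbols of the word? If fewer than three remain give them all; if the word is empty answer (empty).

001

gen 0: "01100"  (len 5)
gen 1: "1100"  (len 4)
gen 2: "1000100"  (len 7)
gen 3: "000100010"  (len 9)
gen 4: "00100010"  (len 8)
gen 5: "0100010"  (len 7)
gen 6: "100010"  (len 6)
gen 7: "000101"  (len 6)
gen 8: "00101"  (len 5)
gen 9: "0101"  (len 4)
gen 10: "101"  (len 3)
gen 11: "010100"  (len 6)
gen 12: "10100"  (len 5)
gen 13: "01001"  (len 5)
gen 14: "1001"  (len 4)
gen 15: "001010"  (len 6)
gen 16: "01010"  (len 5)
gen 17: "1010"  (len 4)
gen 18: "010010"  (len 6)
gen 19: "10010"  (len 5)
gen 20: "00100100"  (len 8)
gen 21: "0100100"  (len 7)
gen 22: "100100"  (len 6)
gen 23: "001000100"  (len 9)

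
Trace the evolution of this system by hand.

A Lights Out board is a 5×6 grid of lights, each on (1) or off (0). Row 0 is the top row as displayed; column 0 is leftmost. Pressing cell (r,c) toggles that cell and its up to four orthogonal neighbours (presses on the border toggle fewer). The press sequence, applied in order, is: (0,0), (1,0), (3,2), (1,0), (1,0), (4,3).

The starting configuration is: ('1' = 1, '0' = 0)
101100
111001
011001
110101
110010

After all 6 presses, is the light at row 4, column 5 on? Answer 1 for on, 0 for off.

0

k=0  101100
111001
011001
110101
110010
k=1  011100
011001
011001
110101
110010
k=2  111100
101001
111001
110101
110010
k=3  111100
101001
110001
101001
111010
k=4  011100
011001
010001
101001
111010
k=5  111100
101001
110001
101001
111010
k=6  111100
101001
110001
101101
110100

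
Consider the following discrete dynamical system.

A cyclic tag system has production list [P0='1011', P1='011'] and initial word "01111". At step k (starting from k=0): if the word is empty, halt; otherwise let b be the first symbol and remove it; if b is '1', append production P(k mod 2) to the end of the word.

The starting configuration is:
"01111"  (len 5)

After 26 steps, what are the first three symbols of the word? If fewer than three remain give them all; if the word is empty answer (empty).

101

k=0  "01111"  (len 5)
k=1  "1111"  (len 4)
k=2  "111011"  (len 6)
k=3  "110111011"  (len 9)
k=4  "10111011011"  (len 11)
k=5  "01110110111011"  (len 14)
k=6  "1110110111011"  (len 13)
k=7  "1101101110111011"  (len 16)
k=8  "101101110111011011"  (len 18)
k=9  "011011101110110111011"  (len 21)
k=10  "11011101110110111011"  (len 20)
k=11  "10111011101101110111011"  (len 23)
k=12  "0111011101101110111011011"  (len 25)
k=13  "111011101101110111011011"  (len 24)
k=14  "11011101101110111011011011"  (len 26)
k=15  "10111011011101110110110111011"  (len 29)
k=16  "0111011011101110110110111011011"  (len 31)
k=17  "111011011101110110110111011011"  (len 30)
k=18  "11011011101110110110111011011011"  (len 32)
k=19  "10110111011101101101110110110111011"  (len 35)
k=20  "0110111011101101101110110110111011011"  (len 37)
k=21  "110111011101101101110110110111011011"  (len 36)
k=22  "10111011101101101110110110111011011011"  (len 38)
k=23  "01110111011011011101101101110110110111011"  (len 41)
k=24  "1110111011011011101101101110110110111011"  (len 40)
k=25  "1101110110110111011011011101101101110111011"  (len 43)
k=26  "101110110110111011011011101101101110111011011"  (len 45)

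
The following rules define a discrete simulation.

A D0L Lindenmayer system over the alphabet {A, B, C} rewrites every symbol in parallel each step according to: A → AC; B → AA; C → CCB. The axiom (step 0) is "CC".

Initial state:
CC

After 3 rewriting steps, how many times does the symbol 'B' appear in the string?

gen 0: CC
gen 1: CCBCCB
gen 2: CCBCCBAACCBCCBAA
gen 3: CCBCCBAACCBCCBAAACACCCBCCBAACCBCCBAAACAC

8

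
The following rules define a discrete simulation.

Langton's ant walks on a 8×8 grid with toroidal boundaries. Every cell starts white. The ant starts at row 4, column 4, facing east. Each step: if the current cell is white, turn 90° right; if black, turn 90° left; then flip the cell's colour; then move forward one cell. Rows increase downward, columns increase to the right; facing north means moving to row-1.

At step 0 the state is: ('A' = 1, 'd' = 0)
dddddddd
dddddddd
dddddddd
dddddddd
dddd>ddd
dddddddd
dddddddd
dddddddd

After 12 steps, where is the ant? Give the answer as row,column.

2,4

t=0: dddddddd
dddddddd
dddddddd
dddddddd
dddd>ddd
dddddddd
dddddddd
dddddddd
t=1: dddddddd
dddddddd
dddddddd
dddddddd
ddddAddd
ddddvddd
dddddddd
dddddddd
t=2: dddddddd
dddddddd
dddddddd
dddddddd
ddddAddd
ddd<Addd
dddddddd
dddddddd
t=3: dddddddd
dddddddd
dddddddd
dddddddd
ddd^Addd
dddAAddd
dddddddd
dddddddd
t=4: dddddddd
dddddddd
dddddddd
dddddddd
dddA>ddd
dddAAddd
dddddddd
dddddddd
t=5: dddddddd
dddddddd
dddddddd
dddd^ddd
dddAdddd
dddAAddd
dddddddd
dddddddd
t=6: dddddddd
dddddddd
dddddddd
ddddA>dd
dddAdddd
dddAAddd
dddddddd
dddddddd
t=7: dddddddd
dddddddd
dddddddd
ddddAAdd
dddAdvdd
dddAAddd
dddddddd
dddddddd
t=8: dddddddd
dddddddd
dddddddd
ddddAAdd
dddA<Add
dddAAddd
dddddddd
dddddddd
t=9: dddddddd
dddddddd
dddddddd
dddd^Add
dddAAAdd
dddAAddd
dddddddd
dddddddd
t=10: dddddddd
dddddddd
dddddddd
ddd<dAdd
dddAAAdd
dddAAddd
dddddddd
dddddddd
t=11: dddddddd
dddddddd
ddd^dddd
dddAdAdd
dddAAAdd
dddAAddd
dddddddd
dddddddd
t=12: dddddddd
dddddddd
dddA>ddd
dddAdAdd
dddAAAdd
dddAAddd
dddddddd
dddddddd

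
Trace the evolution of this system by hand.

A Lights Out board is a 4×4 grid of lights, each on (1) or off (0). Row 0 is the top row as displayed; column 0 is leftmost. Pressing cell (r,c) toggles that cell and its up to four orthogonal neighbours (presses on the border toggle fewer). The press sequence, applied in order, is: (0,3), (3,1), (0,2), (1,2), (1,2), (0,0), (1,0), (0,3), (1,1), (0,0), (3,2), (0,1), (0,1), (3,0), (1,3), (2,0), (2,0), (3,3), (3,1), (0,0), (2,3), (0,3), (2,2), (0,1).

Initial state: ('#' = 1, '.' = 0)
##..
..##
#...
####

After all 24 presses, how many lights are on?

k=0  ##..
..##
#...
####
k=1  ####
..#.
#...
####
k=2  ####
..#.
##..
...#
k=3  #...
....
##..
...#
k=4  #.#.
.###
###.
...#
k=5  #...
....
##..
...#
k=6  .#..
#...
##..
...#
k=7  ##..
.#..
.#..
...#
k=8  ####
.#.#
.#..
...#
k=9  #.##
#.##
....
...#
k=10  .###
..##
....
...#
k=11  .###
..##
..#.
.##.
k=12  #..#
.###
..#.
.##.
k=13  .###
..##
..#.
.##.
k=14  .###
..##
#.#.
#.#.
k=15  .##.
....
#.##
#.#.
k=16  .##.
#...
.###
..#.
k=17  .##.
....
#.##
#.#.
k=18  .##.
....
#.#.
#..#
k=19  .##.
....
###.
.###
k=20  #.#.
#...
###.
.###
k=21  #.#.
#..#
##.#
.##.
k=22  #..#
#...
##.#
.##.
k=23  #..#
#.#.
#.#.
.#..
k=24  .###
###.
#.#.
.#..

9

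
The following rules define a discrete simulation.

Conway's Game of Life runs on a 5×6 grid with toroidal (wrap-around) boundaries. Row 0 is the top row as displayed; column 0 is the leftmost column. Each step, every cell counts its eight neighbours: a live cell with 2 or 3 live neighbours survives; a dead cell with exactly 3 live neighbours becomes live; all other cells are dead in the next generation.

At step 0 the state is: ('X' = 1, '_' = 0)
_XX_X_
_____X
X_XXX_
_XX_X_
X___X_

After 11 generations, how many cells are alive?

gen 0: _XX_X_
_____X
X_XXX_
_XX_X_
X___X_
gen 1: XX_XX_
X____X
X_X_X_
X_X_X_
X___X_
gen 2: _X_XX_
__X___
X___X_
X___X_
X_X_X_
gen 3: _X__XX
_XX_XX
_X_X__
X___X_
X_X_X_
gen 4: ______
_X___X
_X_X__
X_X_X_
X___X_
gen 5: X____X
X_X___
_X_XXX
X_X_X_
_X_X__
gen 6: X_X__X
__XX__
____X_
X_____
_XXXX_
gen 7: X____X
_XXXXX
___X__
_XX_XX
__XXX_
gen 8: X_____
_XXX_X
______
_X___X
__X___
gen 9: X__X__
XXX___
_X__X_
______
XX____
gen 10: _____X
X_XX_X
XXX___
XX____
XX____
gen 11: __X_XX
__XXXX
___X__
_____X
_X___X

11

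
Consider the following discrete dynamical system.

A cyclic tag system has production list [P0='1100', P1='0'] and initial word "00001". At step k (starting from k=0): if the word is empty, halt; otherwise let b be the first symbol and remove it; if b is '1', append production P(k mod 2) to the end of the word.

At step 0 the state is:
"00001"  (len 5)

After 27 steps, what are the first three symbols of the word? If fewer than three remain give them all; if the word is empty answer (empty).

step 0: "00001"  (len 5)
step 1: "0001"  (len 4)
step 2: "001"  (len 3)
step 3: "01"  (len 2)
step 4: "1"  (len 1)
step 5: "1100"  (len 4)
step 6: "1000"  (len 4)
step 7: "0001100"  (len 7)
step 8: "001100"  (len 6)
step 9: "01100"  (len 5)
step 10: "1100"  (len 4)
step 11: "1001100"  (len 7)
step 12: "0011000"  (len 7)
step 13: "011000"  (len 6)
step 14: "11000"  (len 5)
step 15: "10001100"  (len 8)
step 16: "00011000"  (len 8)
step 17: "0011000"  (len 7)
step 18: "011000"  (len 6)
step 19: "11000"  (len 5)
step 20: "10000"  (len 5)
step 21: "00001100"  (len 8)
step 22: "0001100"  (len 7)
step 23: "001100"  (len 6)
step 24: "01100"  (len 5)
step 25: "1100"  (len 4)
step 26: "1000"  (len 4)
step 27: "0001100"  (len 7)

000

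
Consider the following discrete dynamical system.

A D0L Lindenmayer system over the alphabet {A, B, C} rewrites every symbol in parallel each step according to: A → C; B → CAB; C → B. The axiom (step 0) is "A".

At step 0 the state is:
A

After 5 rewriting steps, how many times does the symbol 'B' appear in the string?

4

gen 0: A
gen 1: C
gen 2: B
gen 3: CAB
gen 4: BCCAB
gen 5: CABBBCCAB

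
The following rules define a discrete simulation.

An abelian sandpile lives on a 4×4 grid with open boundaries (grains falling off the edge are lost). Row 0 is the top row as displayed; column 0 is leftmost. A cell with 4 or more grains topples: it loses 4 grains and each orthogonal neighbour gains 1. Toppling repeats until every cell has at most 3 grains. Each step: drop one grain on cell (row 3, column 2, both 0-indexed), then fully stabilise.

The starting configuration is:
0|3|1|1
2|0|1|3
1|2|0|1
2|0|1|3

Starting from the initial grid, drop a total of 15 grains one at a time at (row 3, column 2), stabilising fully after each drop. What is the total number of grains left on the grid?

0) 0|3|1|1
2|0|1|3
1|2|0|1
2|0|1|3
1) 0|3|1|1
2|0|1|3
1|2|0|1
2|0|2|3
2) 0|3|1|1
2|0|1|3
1|2|0|1
2|0|3|3
3) 0|3|1|1
2|0|1|3
1|2|1|2
2|1|1|0
4) 0|3|1|1
2|0|1|3
1|2|1|2
2|1|2|0
5) 0|3|1|1
2|0|1|3
1|2|1|2
2|1|3|0
6) 0|3|1|1
2|0|1|3
1|2|2|2
2|2|0|1
7) 0|3|1|1
2|0|1|3
1|2|2|2
2|2|1|1
8) 0|3|1|1
2|0|1|3
1|2|2|2
2|2|2|1
9) 0|3|1|1
2|0|1|3
1|2|2|2
2|2|3|1
10) 0|3|1|1
2|0|1|3
1|2|3|2
2|3|0|2
11) 0|3|1|1
2|0|1|3
1|2|3|2
2|3|1|2
12) 0|3|1|1
2|0|1|3
1|2|3|2
2|3|2|2
13) 0|3|1|1
2|0|1|3
1|2|3|2
2|3|3|2
14) 0|3|1|1
2|1|2|3
2|0|1|3
3|1|2|3
15) 0|3|1|1
2|1|2|3
2|0|1|3
3|1|3|3

29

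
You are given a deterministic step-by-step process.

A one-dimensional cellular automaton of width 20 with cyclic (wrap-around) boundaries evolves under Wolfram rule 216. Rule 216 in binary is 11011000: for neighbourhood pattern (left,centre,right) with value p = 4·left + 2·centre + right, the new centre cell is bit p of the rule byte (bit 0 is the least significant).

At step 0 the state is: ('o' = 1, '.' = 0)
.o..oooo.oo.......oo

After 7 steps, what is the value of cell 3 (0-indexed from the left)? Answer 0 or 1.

t=0: .o..oooo.oo.......oo
t=1: ..o.oooo.ooo......oo
t=2: o...oooo.oooo.....oo
t=3: oo..oooo.ooooo....oo
t=4: ooo.oooo.oooooo...oo
t=5: ooo.oooo.ooooooo..oo
t=6: ooo.oooo.oooooooo.oo
t=7: ooo.oooo.oooooooo.oo

0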